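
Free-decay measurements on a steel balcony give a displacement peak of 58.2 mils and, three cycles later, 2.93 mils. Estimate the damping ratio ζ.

0.157

Logarithmic decrement δ = (1/n)·ln(x₀/x_n) = (1/3)·ln(58.2/2.93) = (1/3)·ln(19.86) = 0.9963.
ζ = δ/√(4π² + δ²) = 0.9963/√(39.48 + 0.993) = 0.9963/6.362 = 0.1566.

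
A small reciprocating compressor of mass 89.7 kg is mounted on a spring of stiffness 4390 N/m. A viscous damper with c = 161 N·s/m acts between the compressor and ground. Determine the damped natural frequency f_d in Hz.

ω_n = √(k/m) = √(4390/89.7) = 6.996 rad/s.
Critical damping c_c = 2√(k·m) = 2√(4390 × 89.7) = 1255 N·s/m, so ζ = c/c_c = 161/1255 = 0.1283.
ω_d = ω_n√(1 − ζ²) = 6.996 × √(1 − 0.0165) = 6.938 rad/s.
f_d = ω_d/(2π) = 1.104 Hz.

1.10 Hz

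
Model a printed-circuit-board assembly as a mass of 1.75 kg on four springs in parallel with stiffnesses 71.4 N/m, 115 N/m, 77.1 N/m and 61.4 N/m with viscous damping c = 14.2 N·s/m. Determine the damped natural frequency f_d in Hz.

2.07 Hz

Parallel springs add: k_eq = 71.4 + 115 + 77.1 + 61.4 = 324.9 N/m.
ω_n = √(k_eq/m) = √(324.9/1.75) = 13.63 rad/s.
Critical damping c_c = 2√(k_eq·m) = 2√(324.9 × 1.75) = 47.69 N·s/m, so ζ = c/c_c = 14.2/47.69 = 0.2978.
ω_d = ω_n√(1 − ζ²) = 13.63 × √(1 − 0.0887) = 13.01 rad/s.
f_d = ω_d/(2π) = 2.070 Hz.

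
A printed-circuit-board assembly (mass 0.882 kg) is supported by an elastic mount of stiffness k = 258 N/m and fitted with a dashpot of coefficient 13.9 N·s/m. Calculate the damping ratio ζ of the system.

ω_n = √(k/m) = √(258.0/0.882) = 17.10 rad/s.
Critical damping c_c = 2√(k·m) = 2√(258.0 × 0.882) = 30.17 N·s/m, so ζ = c/c_c = 13.9/30.17 = 0.4607.

0.461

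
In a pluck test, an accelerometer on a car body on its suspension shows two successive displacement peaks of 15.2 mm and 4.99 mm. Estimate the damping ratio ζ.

0.175

Logarithmic decrement δ = (1/n)·ln(x₀/x_n) = (1/1)·ln(15.2/4.99) = (1/1)·ln(3.046) = 1.114.
ζ = δ/√(4π² + δ²) = 1.114/√(39.48 + 1.24) = 1.114/6.381 = 0.1746.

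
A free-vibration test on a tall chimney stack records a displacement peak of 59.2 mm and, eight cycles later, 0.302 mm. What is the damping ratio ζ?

Logarithmic decrement δ = (1/n)·ln(x₀/x_n) = (1/8)·ln(59.2/0.302) = (1/8)·ln(196.0) = 0.6598.
ζ = δ/√(4π² + δ²) = 0.6598/√(39.48 + 0.435) = 0.6598/6.318 = 0.1044.

0.104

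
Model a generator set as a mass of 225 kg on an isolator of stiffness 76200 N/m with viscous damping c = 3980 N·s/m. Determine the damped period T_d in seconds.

0.389 s

ω_n = √(k/m) = √(76200/225) = 18.40 rad/s.
Critical damping c_c = 2√(k·m) = 2√(76200 × 225) = 8281 N·s/m, so ζ = c/c_c = 3980/8281 = 0.4806.
ω_d = ω_n√(1 − ζ²) = 18.40 × √(1 − 0.231) = 16.14 rad/s.
T_d = 2π/ω_d = 0.3893 s.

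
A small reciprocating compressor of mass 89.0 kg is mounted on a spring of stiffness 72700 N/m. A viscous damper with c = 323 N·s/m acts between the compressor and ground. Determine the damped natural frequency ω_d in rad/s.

ω_n = √(k/m) = √(72700/89.0) = 28.58 rad/s.
Critical damping c_c = 2√(k·m) = 2√(72700 × 89.0) = 5087 N·s/m, so ζ = c/c_c = 323/5087 = 0.06349.
ω_d = ω_n√(1 − ζ²) = 28.58 × √(1 − 0.00403) = 28.52 rad/s.

28.5 rad/s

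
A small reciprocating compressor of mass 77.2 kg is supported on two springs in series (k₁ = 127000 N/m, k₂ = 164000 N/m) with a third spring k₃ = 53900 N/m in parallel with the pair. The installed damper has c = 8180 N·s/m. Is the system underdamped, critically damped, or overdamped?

overdamped

Series pair: k_s = k₁k₂/(k₁+k₂) = (127000)(164000)/(127000 + 164000) = 71570 N/m. In parallel with k₃: k_eq = 71570 + 53900 = 125500 N/m.
c_c = 2√(k_eq·m) = 6225 N·s/m; ζ = c/c_c = 8180/6225 = 1.31.
Since ζ > 1 the system is overdamped.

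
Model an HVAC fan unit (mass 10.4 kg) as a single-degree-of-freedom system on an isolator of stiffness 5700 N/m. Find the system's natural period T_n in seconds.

0.268 s

ω_n = √(k/m) = √(5700/10.4) = √548.1 = 23.41 rad/s.
T_n = 2π/ω_n = 6.283/23.41 = 0.2684 s.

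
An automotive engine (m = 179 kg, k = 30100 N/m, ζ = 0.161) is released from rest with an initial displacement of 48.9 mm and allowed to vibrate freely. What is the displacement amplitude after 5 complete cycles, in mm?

Logarithmic decrement δ = 2πζ/√(1 − ζ²) = 2π × 0.1610/√(1 − 0.0259) = 1.025.
After n cycles, x_n/x₀ = e^(−nδ), so x_5 = 48.9 × e^(−5 × 1.025) = 48.9 × 0.005947 = 0.2908 mm.

0.291 mm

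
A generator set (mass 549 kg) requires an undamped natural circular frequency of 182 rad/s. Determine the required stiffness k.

18200000 N/m

k = m·ω_n² = 549 × 182.0² = 549 × 33120 = 18190000 N/m.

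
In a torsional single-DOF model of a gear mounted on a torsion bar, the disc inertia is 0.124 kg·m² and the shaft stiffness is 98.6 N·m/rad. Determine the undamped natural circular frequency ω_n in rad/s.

ω_n = √(k_t/J) = √(98.6/0.124) = √795.2 = 28.20 rad/s.

28.2 rad/s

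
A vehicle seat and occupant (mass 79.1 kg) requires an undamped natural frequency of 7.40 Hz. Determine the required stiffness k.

171000 N/m

ω_n = 2πf_n = 2π × 7.40 = 46.50 rad/s.
k = m·ω_n² = 79.1 × 46.50² = 79.1 × 2162 = 171000 N/m.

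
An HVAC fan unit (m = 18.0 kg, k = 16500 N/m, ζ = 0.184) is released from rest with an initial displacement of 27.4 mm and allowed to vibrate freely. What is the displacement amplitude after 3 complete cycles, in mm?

0.804 mm

Logarithmic decrement δ = 2πζ/√(1 − ζ²) = 2π × 0.1840/√(1 − 0.0339) = 1.176.
After n cycles, x_n/x₀ = e^(−nδ), so x_3 = 27.4 × e^(−3 × 1.176) = 27.4 × 0.02935 = 0.8041 mm.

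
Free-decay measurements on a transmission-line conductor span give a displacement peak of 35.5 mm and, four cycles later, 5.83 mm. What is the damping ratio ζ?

0.0717

Logarithmic decrement δ = (1/n)·ln(x₀/x_n) = (1/4)·ln(35.5/5.83) = (1/4)·ln(6.089) = 0.4516.
ζ = δ/√(4π² + δ²) = 0.4516/√(39.48 + 0.204) = 0.4516/6.299 = 0.07169.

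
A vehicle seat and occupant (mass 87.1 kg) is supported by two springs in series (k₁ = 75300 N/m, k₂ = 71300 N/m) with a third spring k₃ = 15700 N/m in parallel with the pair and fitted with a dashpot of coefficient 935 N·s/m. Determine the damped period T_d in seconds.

0.263 s

Series pair: k_s = k₁k₂/(k₁+k₂) = (75300)(71300)/(75300 + 71300) = 36620 N/m. In parallel with k₃: k_eq = 36620 + 15700 = 52320 N/m.
ω_n = √(k_eq/m) = √(52320/87.1) = 24.51 rad/s.
Critical damping c_c = 2√(k_eq·m) = 2√(52320 × 87.1) = 4270 N·s/m, so ζ = c/c_c = 935/4270 = 0.2190.
ω_d = ω_n√(1 − ζ²) = 24.51 × √(1 − 0.0480) = 23.91 rad/s.
T_d = 2π/ω_d = 0.2627 s.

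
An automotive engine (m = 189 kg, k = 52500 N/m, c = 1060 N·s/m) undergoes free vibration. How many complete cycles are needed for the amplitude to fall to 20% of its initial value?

2 cycles

ζ = c/(2√(km)) = 1060/(2√(52500 × 189)) = 1060/6300 = 0.1683.
Logarithmic decrement δ = 2πζ/√(1 − ζ²) = 2π × 0.1683/√(1 − 0.0283) = 1.072.
x_n/x₀ = e^(−nδ) ≤ 0.2; take ln: n ≥ ln(1/0.2)/δ = 1.609/1.072 = 1.501.
So 2 complete cycles are required.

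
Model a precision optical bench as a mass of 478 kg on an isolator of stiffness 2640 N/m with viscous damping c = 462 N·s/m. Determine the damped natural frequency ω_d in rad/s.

ω_n = √(k/m) = √(2640/478) = 2.350 rad/s.
Critical damping c_c = 2√(k·m) = 2√(2640 × 478) = 2247 N·s/m, so ζ = c/c_c = 462/2247 = 0.2056.
ω_d = ω_n√(1 − ζ²) = 2.350 × √(1 − 0.0423) = 2.300 rad/s.

2.30 rad/s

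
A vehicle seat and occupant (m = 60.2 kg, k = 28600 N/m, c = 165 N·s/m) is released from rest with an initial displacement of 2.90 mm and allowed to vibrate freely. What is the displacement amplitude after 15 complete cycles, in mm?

0.00765 mm

ζ = c/(2√(km)) = 165/(2√(28600 × 60.2)) = 165/2624 = 0.06287.
Logarithmic decrement δ = 2πζ/√(1 − ζ²) = 2π × 0.06287/√(1 − 0.00395) = 0.3958.
After n cycles, x_n/x₀ = e^(−nδ), so x_15 = 2.90 × e^(−15 × 0.3958) = 2.90 × 0.002639 = 0.007652 mm.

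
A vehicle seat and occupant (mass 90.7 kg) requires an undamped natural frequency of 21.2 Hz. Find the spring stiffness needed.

ω_n = 2πf_n = 2π × 21.2 = 133.2 rad/s.
k = m·ω_n² = 90.7 × 133.2² = 90.7 × 17740 = 1609000 N/m.

1610000 N/m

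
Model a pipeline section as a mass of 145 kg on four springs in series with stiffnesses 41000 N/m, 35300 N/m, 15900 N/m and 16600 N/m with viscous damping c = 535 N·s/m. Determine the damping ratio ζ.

0.295

Series springs: 1/k_eq = 1/41000 + 1/35300 + 1/15900 + 1/16600 = 0.0001759, so k_eq = 5687 N/m.
ω_n = √(k_eq/m) = √(5687/145) = 6.262 rad/s.
Critical damping c_c = 2√(k_eq·m) = 2√(5687 × 145) = 1816 N·s/m, so ζ = c/c_c = 535/1816 = 0.2946.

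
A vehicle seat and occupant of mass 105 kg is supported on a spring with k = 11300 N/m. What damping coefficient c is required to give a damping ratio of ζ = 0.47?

c_c = 2√(k·m) = 2√(11300 × 105) = 2179 N·s/m.
c = ζ·c_c = 0.47 × 2179 = 1024 N·s/m.

1020 N·s/m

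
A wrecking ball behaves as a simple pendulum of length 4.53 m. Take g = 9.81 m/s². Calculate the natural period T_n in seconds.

For a simple pendulum ω_n = √(g/L) = √(9.81/4.53) = √2.166 = 1.472 rad/s.
T_n = 2π/ω_n = 6.283/1.472 = 4.270 s.

4.27 s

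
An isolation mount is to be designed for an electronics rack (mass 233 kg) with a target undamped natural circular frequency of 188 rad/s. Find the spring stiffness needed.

k = m·ω_n² = 233 × 188.0² = 233 × 35340 = 8235000 N/m.

8240000 N/m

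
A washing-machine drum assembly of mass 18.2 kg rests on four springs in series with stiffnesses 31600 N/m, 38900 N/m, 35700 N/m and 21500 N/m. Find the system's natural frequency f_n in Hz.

3.25 Hz

Series springs: 1/k_eq = 1/31600 + 1/38900 + 1/35700 + 1/21500 = 0.0001319, so k_eq = 7583 N/m.
ω_n = √(k_eq/m) = √(7583/18.2) = √416.6 = 20.41 rad/s.
f_n = ω_n/(2π) = 20.41/6.283 = 3.249 Hz.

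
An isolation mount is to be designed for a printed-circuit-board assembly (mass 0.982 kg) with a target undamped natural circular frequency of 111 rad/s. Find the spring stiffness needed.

k = m·ω_n² = 0.982 × 111.0² = 0.982 × 12320 = 12100 N/m.

12100 N/m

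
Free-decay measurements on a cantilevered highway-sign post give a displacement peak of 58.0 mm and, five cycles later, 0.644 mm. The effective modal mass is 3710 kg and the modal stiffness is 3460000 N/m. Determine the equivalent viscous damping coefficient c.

32100 N·s/m

Logarithmic decrement δ = (1/n)·ln(x₀/x_n) = (1/5)·ln(58.0/0.644) = (1/5)·ln(90.06) = 0.9001.
ζ = δ/√(4π² + δ²) = 0.9001/√(39.48 + 0.810) = 0.9001/6.347 = 0.1418.
c = ζ · 2√(km) = 0.1418 × 2√(3460000 × 3710) = 0.1418 × 226600 = 32130 N·s/m.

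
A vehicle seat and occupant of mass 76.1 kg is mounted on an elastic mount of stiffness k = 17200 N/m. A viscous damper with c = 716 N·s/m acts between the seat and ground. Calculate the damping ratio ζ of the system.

ω_n = √(k/m) = √(17200/76.1) = 15.03 rad/s.
Critical damping c_c = 2√(k·m) = 2√(17200 × 76.1) = 2288 N·s/m, so ζ = c/c_c = 716/2288 = 0.3129.

0.313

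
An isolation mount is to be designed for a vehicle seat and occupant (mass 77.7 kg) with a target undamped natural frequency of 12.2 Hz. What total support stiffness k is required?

457000 N/m

ω_n = 2πf_n = 2π × 12.2 = 76.65 rad/s.
k = m·ω_n² = 77.7 × 76.65² = 77.7 × 5876 = 456600 N/m.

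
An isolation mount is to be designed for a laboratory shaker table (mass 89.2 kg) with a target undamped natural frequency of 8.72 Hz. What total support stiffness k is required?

ω_n = 2πf_n = 2π × 8.72 = 54.79 rad/s.
k = m·ω_n² = 89.2 × 54.79² = 89.2 × 3002 = 267800 N/m.

268000 N/m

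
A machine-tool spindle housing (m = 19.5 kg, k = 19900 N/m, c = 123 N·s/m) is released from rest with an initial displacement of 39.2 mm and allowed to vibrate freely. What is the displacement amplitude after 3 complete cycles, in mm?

ζ = c/(2√(km)) = 123/(2√(19900 × 19.5)) = 123/1246 = 0.09873.
Logarithmic decrement δ = 2πζ/√(1 − ζ²) = 2π × 0.09873/√(1 − 0.00975) = 0.6234.
After n cycles, x_n/x₀ = e^(−nδ), so x_3 = 39.2 × e^(−3 × 0.6234) = 39.2 × 0.1541 = 6.041 mm.

6.04 mm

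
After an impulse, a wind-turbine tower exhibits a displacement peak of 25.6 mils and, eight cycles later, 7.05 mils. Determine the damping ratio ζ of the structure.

0.0256

Logarithmic decrement δ = (1/n)·ln(x₀/x_n) = (1/8)·ln(25.6/7.05) = (1/8)·ln(3.631) = 0.1612.
ζ = δ/√(4π² + δ²) = 0.1612/√(39.48 + 0.0260) = 0.1612/6.285 = 0.02565.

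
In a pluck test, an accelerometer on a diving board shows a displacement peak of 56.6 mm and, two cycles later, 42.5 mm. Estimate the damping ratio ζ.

Logarithmic decrement δ = (1/n)·ln(x₀/x_n) = (1/2)·ln(56.6/42.5) = (1/2)·ln(1.332) = 0.1433.
ζ = δ/√(4π² + δ²) = 0.1433/√(39.48 + 0.0205) = 0.1433/6.285 = 0.02279.

0.0228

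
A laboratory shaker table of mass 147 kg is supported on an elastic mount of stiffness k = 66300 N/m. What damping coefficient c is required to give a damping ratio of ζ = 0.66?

4120 N·s/m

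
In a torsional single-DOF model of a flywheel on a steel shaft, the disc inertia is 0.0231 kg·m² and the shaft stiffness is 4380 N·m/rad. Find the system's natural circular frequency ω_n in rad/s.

ω_n = √(k_t/J) = √(4380/0.0231) = √189600 = 435.4 rad/s.

435 rad/s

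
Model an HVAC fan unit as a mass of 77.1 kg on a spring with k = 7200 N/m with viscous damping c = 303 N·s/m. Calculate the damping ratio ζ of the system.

ω_n = √(k/m) = √(7200/77.1) = 9.664 rad/s.
Critical damping c_c = 2√(k·m) = 2√(7200 × 77.1) = 1490 N·s/m, so ζ = c/c_c = 303/1490 = 0.2033.

0.203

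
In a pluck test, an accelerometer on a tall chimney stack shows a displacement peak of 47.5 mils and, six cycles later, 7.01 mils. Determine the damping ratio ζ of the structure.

0.0507

Logarithmic decrement δ = (1/n)·ln(x₀/x_n) = (1/6)·ln(47.5/7.01) = (1/6)·ln(6.776) = 0.3189.
ζ = δ/√(4π² + δ²) = 0.3189/√(39.48 + 0.102) = 0.3189/6.291 = 0.05069.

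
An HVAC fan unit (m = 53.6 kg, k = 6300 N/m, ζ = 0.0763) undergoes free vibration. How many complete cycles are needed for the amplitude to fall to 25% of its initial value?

Logarithmic decrement δ = 2πζ/√(1 − ζ²) = 2π × 0.07630/√(1 − 0.00582) = 0.4808.
x_n/x₀ = e^(−nδ) ≤ 0.25; take ln: n ≥ ln(1/0.25)/δ = 1.386/0.4808 = 2.883.
So 3 complete cycles are required.

3 cycles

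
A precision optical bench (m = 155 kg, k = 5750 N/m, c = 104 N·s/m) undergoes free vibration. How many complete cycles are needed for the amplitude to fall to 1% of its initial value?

ζ = c/(2√(km)) = 104/(2√(5750 × 155)) = 104/1888 = 0.05508.
Logarithmic decrement δ = 2πζ/√(1 − ζ²) = 2π × 0.05508/√(1 − 0.00303) = 0.3466.
x_n/x₀ = e^(−nδ) ≤ 0.01; take ln: n ≥ ln(1/0.01)/δ = 4.605/0.3466 = 13.29.
So 14 complete cycles are required.

14 cycles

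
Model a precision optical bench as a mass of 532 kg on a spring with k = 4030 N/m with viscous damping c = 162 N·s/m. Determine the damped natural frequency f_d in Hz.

ω_n = √(k/m) = √(4030/532) = 2.752 rad/s.
Critical damping c_c = 2√(k·m) = 2√(4030 × 532) = 2928 N·s/m, so ζ = c/c_c = 162/2928 = 0.05532.
ω_d = ω_n√(1 − ζ²) = 2.752 × √(1 − 0.00306) = 2.748 rad/s.
f_d = ω_d/(2π) = 0.4374 Hz.

0.437 Hz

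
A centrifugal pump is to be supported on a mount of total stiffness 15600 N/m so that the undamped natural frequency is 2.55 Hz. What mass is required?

ω_n = 2πf_n = 2π × 2.55 = 16.02 rad/s.
m = k/ω_n² = 15600/16.02² = 15600/256.7 = 60.77 kg.

60.8 kg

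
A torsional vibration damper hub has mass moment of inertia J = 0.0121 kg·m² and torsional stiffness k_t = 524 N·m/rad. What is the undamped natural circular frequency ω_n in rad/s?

208 rad/s

ω_n = √(k_t/J) = √(524/0.0121) = √43310 = 208.1 rad/s.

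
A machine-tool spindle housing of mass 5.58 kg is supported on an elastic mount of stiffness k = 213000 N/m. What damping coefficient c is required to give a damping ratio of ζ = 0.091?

198 N·s/m

c_c = 2√(k·m) = 2√(213000 × 5.58) = 2180 N·s/m.
c = ζ·c_c = 0.091 × 2180 = 198.4 N·s/m.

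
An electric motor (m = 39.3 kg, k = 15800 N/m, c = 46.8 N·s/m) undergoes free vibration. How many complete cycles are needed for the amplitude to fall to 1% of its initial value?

ζ = c/(2√(km)) = 46.8/(2√(15800 × 39.3)) = 46.8/1576 = 0.02970.
Logarithmic decrement δ = 2πζ/√(1 − ζ²) = 2π × 0.02970/√(1 − 0.000882) = 0.1867.
x_n/x₀ = e^(−nδ) ≤ 0.01; take ln: n ≥ ln(1/0.01)/δ = 4.605/0.1867 = 24.67.
So 25 complete cycles are required.

25 cycles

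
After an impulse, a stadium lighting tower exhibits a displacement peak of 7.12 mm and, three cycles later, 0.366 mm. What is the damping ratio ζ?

0.156

Logarithmic decrement δ = (1/n)·ln(x₀/x_n) = (1/3)·ln(7.12/0.366) = (1/3)·ln(19.45) = 0.9893.
ζ = δ/√(4π² + δ²) = 0.9893/√(39.48 + 0.979) = 0.9893/6.361 = 0.1555.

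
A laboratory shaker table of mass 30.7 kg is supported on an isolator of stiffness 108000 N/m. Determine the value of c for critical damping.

3640 N·s/m

c_c = 2√(k·m) = 2√(108000 × 30.7) = 2 × 1821 = 3642 N·s/m.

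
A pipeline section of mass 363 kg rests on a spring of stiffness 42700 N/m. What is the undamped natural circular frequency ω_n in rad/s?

ω_n = √(k/m) = √(42700/363) = √117.6 = 10.85 rad/s.

10.8 rad/s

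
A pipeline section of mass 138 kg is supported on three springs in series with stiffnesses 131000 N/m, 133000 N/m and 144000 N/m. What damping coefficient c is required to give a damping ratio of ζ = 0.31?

1550 N·s/m

Series springs: 1/k_eq = 1/131000 + 1/133000 + 1/144000 = 2.210×10^-5, so k_eq = 45260 N/m.
c_c = 2√(k_eq·m) = 2√(45260 × 138) = 4998 N·s/m.
c = ζ·c_c = 0.31 × 4998 = 1549 N·s/m.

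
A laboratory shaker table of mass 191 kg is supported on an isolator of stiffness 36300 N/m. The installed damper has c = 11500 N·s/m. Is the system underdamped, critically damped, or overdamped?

c_c = 2√(k·m) = 5266 N·s/m; ζ = c/c_c = 11500/5266 = 2.18.
Since ζ > 1 the system is overdamped.

overdamped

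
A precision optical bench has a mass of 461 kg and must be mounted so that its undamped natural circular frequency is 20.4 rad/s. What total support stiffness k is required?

k = m·ω_n² = 461 × 20.40² = 461 × 416.2 = 191800 N/m.

192000 N/m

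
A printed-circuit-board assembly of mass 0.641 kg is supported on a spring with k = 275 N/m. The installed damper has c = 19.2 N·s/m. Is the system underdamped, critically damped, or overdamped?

c_c = 2√(k·m) = 26.55 N·s/m; ζ = c/c_c = 19.2/26.55 = 0.723.
Since ζ < 1 the system is underdamped.

underdamped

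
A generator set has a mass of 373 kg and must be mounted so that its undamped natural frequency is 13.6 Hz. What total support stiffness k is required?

ω_n = 2πf_n = 2π × 13.6 = 85.45 rad/s.
k = m·ω_n² = 373 × 85.45² = 373 × 7302 = 2724000 N/m.

2720000 N/m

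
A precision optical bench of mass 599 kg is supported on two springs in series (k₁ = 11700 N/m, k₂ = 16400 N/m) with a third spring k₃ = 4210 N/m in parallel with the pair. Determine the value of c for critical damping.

Series pair: k_s = k₁k₂/(k₁+k₂) = (11700)(16400)/(11700 + 16400) = 6828 N/m. In parallel with k₃: k_eq = 6828 + 4210 = 11040 N/m.
c_c = 2√(k_eq·m) = 2√(11040 × 599) = 2 × 2571 = 5143 N·s/m.

5140 N·s/m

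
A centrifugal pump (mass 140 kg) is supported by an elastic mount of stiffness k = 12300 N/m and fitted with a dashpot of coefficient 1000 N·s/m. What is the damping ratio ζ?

ω_n = √(k/m) = √(12300/140) = 9.373 rad/s.
Critical damping c_c = 2√(k·m) = 2√(12300 × 140) = 2624 N·s/m, so ζ = c/c_c = 1000/2624 = 0.3810.

0.381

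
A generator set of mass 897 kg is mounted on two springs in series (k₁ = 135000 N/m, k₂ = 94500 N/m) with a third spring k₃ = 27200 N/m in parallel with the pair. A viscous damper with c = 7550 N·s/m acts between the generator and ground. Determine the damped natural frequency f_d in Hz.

1.37 Hz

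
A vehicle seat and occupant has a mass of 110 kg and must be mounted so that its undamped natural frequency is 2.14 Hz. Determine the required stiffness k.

ω_n = 2πf_n = 2π × 2.14 = 13.45 rad/s.
k = m·ω_n² = 110 × 13.45² = 110 × 180.8 = 19890 N/m.

19900 N/m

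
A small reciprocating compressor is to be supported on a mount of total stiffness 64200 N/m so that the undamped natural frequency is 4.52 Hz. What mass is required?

79.6 kg

ω_n = 2πf_n = 2π × 4.52 = 28.40 rad/s.
m = k/ω_n² = 64200/28.40² = 64200/806.6 = 79.60 kg.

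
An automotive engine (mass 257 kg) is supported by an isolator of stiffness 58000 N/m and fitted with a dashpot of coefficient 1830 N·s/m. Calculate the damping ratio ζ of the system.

ω_n = √(k/m) = √(58000/257) = 15.02 rad/s.
Critical damping c_c = 2√(k·m) = 2√(58000 × 257) = 7722 N·s/m, so ζ = c/c_c = 1830/7722 = 0.2370.

0.237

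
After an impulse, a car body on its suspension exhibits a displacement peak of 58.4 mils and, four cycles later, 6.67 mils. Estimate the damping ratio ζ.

Logarithmic decrement δ = (1/n)·ln(x₀/x_n) = (1/4)·ln(58.4/6.67) = (1/4)·ln(8.756) = 0.5424.
ζ = δ/√(4π² + δ²) = 0.5424/√(39.48 + 0.294) = 0.5424/6.307 = 0.08601.

0.0860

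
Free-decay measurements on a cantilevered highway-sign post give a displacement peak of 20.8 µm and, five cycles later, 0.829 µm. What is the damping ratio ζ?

Logarithmic decrement δ = (1/n)·ln(x₀/x_n) = (1/5)·ln(20.8/0.829) = (1/5)·ln(25.09) = 0.6445.
ζ = δ/√(4π² + δ²) = 0.6445/√(39.48 + 0.415) = 0.6445/6.316 = 0.1020.

0.102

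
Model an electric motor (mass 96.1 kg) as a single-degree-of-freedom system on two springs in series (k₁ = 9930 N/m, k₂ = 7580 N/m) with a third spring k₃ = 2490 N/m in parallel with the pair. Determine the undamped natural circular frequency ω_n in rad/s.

8.40 rad/s

Series pair: k_s = k₁k₂/(k₁+k₂) = (9930)(7580)/(9930 + 7580) = 4299 N/m. In parallel with k₃: k_eq = 4299 + 2490 = 6789 N/m.
ω_n = √(k_eq/m) = √(6789/96.1) = √70.64 = 8.405 rad/s.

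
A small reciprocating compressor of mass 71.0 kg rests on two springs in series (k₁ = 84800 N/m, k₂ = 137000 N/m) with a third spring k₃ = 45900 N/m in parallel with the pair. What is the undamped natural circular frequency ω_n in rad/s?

Series pair: k_s = k₁k₂/(k₁+k₂) = (84800)(137000)/(84800 + 137000) = 52380 N/m. In parallel with k₃: k_eq = 52380 + 45900 = 98280 N/m.
ω_n = √(k_eq/m) = √(98280/71.0) = √1384 = 37.20 rad/s.

37.2 rad/s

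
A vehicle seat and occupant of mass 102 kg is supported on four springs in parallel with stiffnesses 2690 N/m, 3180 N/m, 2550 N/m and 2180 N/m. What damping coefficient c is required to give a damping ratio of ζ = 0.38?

Parallel springs add: k_eq = 2690 + 3180 + 2550 + 2180 = 10600 N/m.
c_c = 2√(k_eq·m) = 2√(10600 × 102) = 2080 N·s/m.
c = ζ·c_c = 0.38 × 2080 = 790.3 N·s/m.

790 N·s/m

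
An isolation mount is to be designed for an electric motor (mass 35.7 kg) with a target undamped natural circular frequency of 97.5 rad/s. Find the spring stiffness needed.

k = m·ω_n² = 35.7 × 97.50² = 35.7 × 9506 = 339400 N/m.

339000 N/m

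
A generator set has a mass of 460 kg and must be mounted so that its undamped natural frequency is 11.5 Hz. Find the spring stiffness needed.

2400000 N/m

ω_n = 2πf_n = 2π × 11.5 = 72.26 rad/s.
k = m·ω_n² = 460 × 72.26² = 460 × 5221 = 2402000 N/m.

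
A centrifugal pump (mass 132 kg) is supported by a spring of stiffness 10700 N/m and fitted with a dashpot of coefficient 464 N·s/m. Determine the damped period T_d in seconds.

0.712 s

ω_n = √(k/m) = √(10700/132) = 9.003 rad/s.
Critical damping c_c = 2√(k·m) = 2√(10700 × 132) = 2377 N·s/m, so ζ = c/c_c = 464/2377 = 0.1952.
ω_d = ω_n√(1 − ζ²) = 9.003 × √(1 − 0.0381) = 8.830 rad/s.
T_d = 2π/ω_d = 0.7116 s.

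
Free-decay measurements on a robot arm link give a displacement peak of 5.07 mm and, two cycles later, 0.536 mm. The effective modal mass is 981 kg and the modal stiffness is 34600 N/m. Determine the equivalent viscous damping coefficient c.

Logarithmic decrement δ = (1/n)·ln(x₀/x_n) = (1/2)·ln(5.07/0.536) = (1/2)·ln(9.459) = 1.123.
ζ = δ/√(4π² + δ²) = 1.123/√(39.48 + 1.26) = 1.123/6.383 = 0.1760.
c = ζ · 2√(km) = 0.1760 × 2√(34600 × 981) = 0.1760 × 11650 = 2051 N·s/m.

2050 N·s/m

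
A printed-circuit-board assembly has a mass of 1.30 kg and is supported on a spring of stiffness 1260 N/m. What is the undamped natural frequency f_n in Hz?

ω_n = √(k/m) = √(1260/1.30) = √969.2 = 31.13 rad/s.
f_n = ω_n/(2π) = 31.13/6.283 = 4.955 Hz.

4.95 Hz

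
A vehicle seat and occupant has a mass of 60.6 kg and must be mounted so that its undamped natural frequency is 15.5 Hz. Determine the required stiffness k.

ω_n = 2πf_n = 2π × 15.5 = 97.39 rad/s.
k = m·ω_n² = 60.6 × 97.39² = 60.6 × 9485 = 574800 N/m.

575000 N/m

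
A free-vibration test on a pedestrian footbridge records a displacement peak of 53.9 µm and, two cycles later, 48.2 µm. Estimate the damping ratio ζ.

0.00889

Logarithmic decrement δ = (1/n)·ln(x₀/x_n) = (1/2)·ln(53.9/48.2) = (1/2)·ln(1.118) = 0.05589.
ζ = δ/√(4π² + δ²) = 0.05589/√(39.48 + 0.00312) = 0.05589/6.283 = 0.008894.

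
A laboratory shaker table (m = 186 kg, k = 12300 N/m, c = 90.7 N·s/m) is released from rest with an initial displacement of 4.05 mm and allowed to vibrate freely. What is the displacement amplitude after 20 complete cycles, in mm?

0.0934 mm

ζ = c/(2√(km)) = 90.7/(2√(12300 × 186)) = 90.7/3025 = 0.02998.
Logarithmic decrement δ = 2πζ/√(1 − ζ²) = 2π × 0.02998/√(1 − 0.000899) = 0.1885.
After n cycles, x_n/x₀ = e^(−nδ), so x_20 = 4.05 × e^(−20 × 0.1885) = 4.05 × 0.02307 = 0.09342 mm.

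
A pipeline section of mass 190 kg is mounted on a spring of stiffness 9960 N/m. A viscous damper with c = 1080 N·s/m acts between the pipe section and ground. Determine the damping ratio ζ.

0.393

ω_n = √(k/m) = √(9960/190) = 7.240 rad/s.
Critical damping c_c = 2√(k·m) = 2√(9960 × 190) = 2751 N·s/m, so ζ = c/c_c = 1080/2751 = 0.3925.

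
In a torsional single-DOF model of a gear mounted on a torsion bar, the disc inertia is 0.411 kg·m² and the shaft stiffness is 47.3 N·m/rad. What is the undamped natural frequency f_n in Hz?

ω_n = √(k_t/J) = √(47.3/0.411) = √115.1 = 10.73 rad/s.
f_n = ω_n/(2π) = 10.73/6.283 = 1.707 Hz.

1.71 Hz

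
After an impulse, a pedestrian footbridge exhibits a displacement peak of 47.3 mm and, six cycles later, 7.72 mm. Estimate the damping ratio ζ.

0.0480

Logarithmic decrement δ = (1/n)·ln(x₀/x_n) = (1/6)·ln(47.3/7.72) = (1/6)·ln(6.127) = 0.3021.
ζ = δ/√(4π² + δ²) = 0.3021/√(39.48 + 0.0913) = 0.3021/6.290 = 0.04803.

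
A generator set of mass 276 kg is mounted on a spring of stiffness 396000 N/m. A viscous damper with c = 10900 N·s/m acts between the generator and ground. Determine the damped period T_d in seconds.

0.194 s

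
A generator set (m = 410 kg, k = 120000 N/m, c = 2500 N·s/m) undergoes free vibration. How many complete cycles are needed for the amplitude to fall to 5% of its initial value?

ζ = c/(2√(km)) = 2500/(2√(120000 × 410)) = 2500/14030 = 0.1782.
Logarithmic decrement δ = 2πζ/√(1 − ζ²) = 2π × 0.1782/√(1 − 0.0318) = 1.138.
x_n/x₀ = e^(−nδ) ≤ 0.05; take ln: n ≥ ln(1/0.05)/δ = 2.996/1.138 = 2.633.
So 3 complete cycles are required.

3 cycles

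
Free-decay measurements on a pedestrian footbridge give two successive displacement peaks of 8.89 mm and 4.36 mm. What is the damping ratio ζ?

Logarithmic decrement δ = (1/n)·ln(x₀/x_n) = (1/1)·ln(8.89/4.36) = (1/1)·ln(2.039) = 0.7125.
ζ = δ/√(4π² + δ²) = 0.7125/√(39.48 + 0.508) = 0.7125/6.323 = 0.1127.

0.113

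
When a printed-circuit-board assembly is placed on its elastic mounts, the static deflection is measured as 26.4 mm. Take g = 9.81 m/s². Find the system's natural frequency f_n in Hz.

ω_n = √(g/δ_st) = √(9.81/0.0264) = √371.6 = 19.28 rad/s.
f_n = ω_n/(2π) = 19.28/6.283 = 3.068 Hz.

3.07 Hz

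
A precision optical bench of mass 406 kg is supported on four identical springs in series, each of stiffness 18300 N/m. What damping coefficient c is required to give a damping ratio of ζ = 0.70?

Series springs: 1/k_eq = 4/18300, so k_eq = 18300/4 = 4575 N/m.
c_c = 2√(k_eq·m) = 2√(4575 × 406) = 2726 N·s/m.
c = ζ·c_c = 0.70 × 2726 = 1908 N·s/m.

1910 N·s/m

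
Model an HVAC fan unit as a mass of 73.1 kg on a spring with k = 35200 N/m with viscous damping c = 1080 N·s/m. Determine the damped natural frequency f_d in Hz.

3.29 Hz

ω_n = √(k/m) = √(35200/73.1) = 21.94 rad/s.
Critical damping c_c = 2√(k·m) = 2√(35200 × 73.1) = 3208 N·s/m, so ζ = c/c_c = 1080/3208 = 0.3366.
ω_d = ω_n√(1 − ζ²) = 21.94 × √(1 − 0.113) = 20.66 rad/s.
f_d = ω_d/(2π) = 3.289 Hz.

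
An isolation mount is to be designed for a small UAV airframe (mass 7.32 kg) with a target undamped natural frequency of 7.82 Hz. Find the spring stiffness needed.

17700 N/m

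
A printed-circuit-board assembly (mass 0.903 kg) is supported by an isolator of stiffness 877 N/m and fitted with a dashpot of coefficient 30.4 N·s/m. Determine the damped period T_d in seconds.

0.240 s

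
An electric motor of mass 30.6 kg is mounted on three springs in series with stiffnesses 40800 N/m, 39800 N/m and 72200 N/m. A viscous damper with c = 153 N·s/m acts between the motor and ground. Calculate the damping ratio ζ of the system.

Series springs: 1/k_eq = 1/40800 + 1/39800 + 1/72200 = 6.349×10^-5, so k_eq = 15750 N/m.
ω_n = √(k_eq/m) = √(15750/30.6) = 22.69 rad/s.
Critical damping c_c = 2√(k_eq·m) = 2√(15750 × 30.6) = 1389 N·s/m, so ζ = c/c_c = 153/1389 = 0.1102.

0.110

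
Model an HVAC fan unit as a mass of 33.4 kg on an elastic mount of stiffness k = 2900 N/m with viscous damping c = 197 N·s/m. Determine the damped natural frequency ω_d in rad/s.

8.84 rad/s

ω_n = √(k/m) = √(2900/33.4) = 9.318 rad/s.
Critical damping c_c = 2√(k·m) = 2√(2900 × 33.4) = 622.4 N·s/m, so ζ = c/c_c = 197/622.4 = 0.3165.
ω_d = ω_n√(1 − ζ²) = 9.318 × √(1 − 0.100) = 8.839 rad/s.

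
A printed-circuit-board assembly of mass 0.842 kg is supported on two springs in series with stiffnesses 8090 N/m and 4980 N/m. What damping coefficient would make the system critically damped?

102 N·s/m

Series springs: 1/k_eq = 1/8090 + 1/4980 = 0.0003244, so k_eq = 3082 N/m.
c_c = 2√(k_eq·m) = 2√(3082 × 0.842) = 2 × 50.95 = 101.9 N·s/m.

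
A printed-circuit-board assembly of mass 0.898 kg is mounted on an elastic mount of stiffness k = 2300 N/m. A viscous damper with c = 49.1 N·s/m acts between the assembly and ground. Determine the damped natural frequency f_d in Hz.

ω_n = √(k/m) = √(2300/0.898) = 50.61 rad/s.
Critical damping c_c = 2√(k·m) = 2√(2300 × 0.898) = 90.89 N·s/m, so ζ = c/c_c = 49.1/90.89 = 0.5402.
ω_d = ω_n√(1 − ζ²) = 50.61 × √(1 − 0.292) = 42.59 rad/s.
f_d = ω_d/(2π) = 6.778 Hz.

6.78 Hz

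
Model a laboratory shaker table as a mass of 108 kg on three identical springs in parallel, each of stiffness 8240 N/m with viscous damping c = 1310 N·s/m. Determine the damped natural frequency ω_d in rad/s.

13.9 rad/s

Parallel springs add: k_eq = 3 × 8240 = 24720 N/m.
ω_n = √(k_eq/m) = √(24720/108) = 15.13 rad/s.
Critical damping c_c = 2√(k_eq·m) = 2√(24720 × 108) = 3268 N·s/m, so ζ = c/c_c = 1310/3268 = 0.4009.
ω_d = ω_n√(1 − ζ²) = 15.13 × √(1 − 0.161) = 13.86 rad/s.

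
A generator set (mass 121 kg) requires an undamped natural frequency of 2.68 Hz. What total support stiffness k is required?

34300 N/m

ω_n = 2πf_n = 2π × 2.68 = 16.84 rad/s.
k = m·ω_n² = 121 × 16.84² = 121 × 283.5 = 34310 N/m.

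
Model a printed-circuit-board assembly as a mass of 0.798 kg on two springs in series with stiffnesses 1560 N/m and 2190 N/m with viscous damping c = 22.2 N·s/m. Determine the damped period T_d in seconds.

0.204 s

Series springs: 1/k_eq = 1/1560 + 1/2190 = 0.001098, so k_eq = 911.0 N/m.
ω_n = √(k_eq/m) = √(911.0/0.798) = 33.79 rad/s.
Critical damping c_c = 2√(k_eq·m) = 2√(911.0 × 0.798) = 53.93 N·s/m, so ζ = c/c_c = 22.2/53.93 = 0.4117.
ω_d = ω_n√(1 − ζ²) = 33.79 × √(1 − 0.169) = 30.79 rad/s.
T_d = 2π/ω_d = 0.2040 s.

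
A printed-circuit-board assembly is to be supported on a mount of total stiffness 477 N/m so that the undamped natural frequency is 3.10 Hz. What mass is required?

1.26 kg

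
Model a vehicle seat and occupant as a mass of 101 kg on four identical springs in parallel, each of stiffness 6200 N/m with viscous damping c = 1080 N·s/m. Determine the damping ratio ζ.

Parallel springs add: k_eq = 4 × 6200 = 24800 N/m.
ω_n = √(k_eq/m) = √(24800/101) = 15.67 rad/s.
Critical damping c_c = 2√(k_eq·m) = 2√(24800 × 101) = 3165 N·s/m, so ζ = c/c_c = 1080/3165 = 0.3412.

0.341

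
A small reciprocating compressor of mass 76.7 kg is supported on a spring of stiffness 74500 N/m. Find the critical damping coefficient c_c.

c_c = 2√(k·m) = 2√(74500 × 76.7) = 2 × 2390 = 4781 N·s/m.

4780 N·s/m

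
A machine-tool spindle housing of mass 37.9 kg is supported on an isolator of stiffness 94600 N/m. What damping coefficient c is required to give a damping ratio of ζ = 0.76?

2880 N·s/m

c_c = 2√(k·m) = 2√(94600 × 37.9) = 3787 N·s/m.
c = ζ·c_c = 0.76 × 3787 = 2878 N·s/m.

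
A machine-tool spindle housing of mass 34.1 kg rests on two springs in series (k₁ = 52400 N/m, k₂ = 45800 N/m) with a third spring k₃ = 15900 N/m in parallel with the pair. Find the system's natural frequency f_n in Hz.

5.47 Hz

Series pair: k_s = k₁k₂/(k₁+k₂) = (52400)(45800)/(52400 + 45800) = 24440 N/m. In parallel with k₃: k_eq = 24440 + 15900 = 40340 N/m.
ω_n = √(k_eq/m) = √(40340/34.1) = √1183 = 34.39 rad/s.
f_n = ω_n/(2π) = 34.39/6.283 = 5.474 Hz.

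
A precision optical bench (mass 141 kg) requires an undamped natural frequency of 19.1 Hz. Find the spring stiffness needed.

ω_n = 2πf_n = 2π × 19.1 = 120.0 rad/s.
k = m·ω_n² = 141 × 120.0² = 141 × 14400 = 2031000 N/m.

2030000 N/m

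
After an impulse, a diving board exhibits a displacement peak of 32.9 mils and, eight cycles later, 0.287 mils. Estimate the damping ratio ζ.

Logarithmic decrement δ = (1/n)·ln(x₀/x_n) = (1/8)·ln(32.9/0.287) = (1/8)·ln(114.6) = 0.5927.
ζ = δ/√(4π² + δ²) = 0.5927/√(39.48 + 0.351) = 0.5927/6.311 = 0.09392.

0.0939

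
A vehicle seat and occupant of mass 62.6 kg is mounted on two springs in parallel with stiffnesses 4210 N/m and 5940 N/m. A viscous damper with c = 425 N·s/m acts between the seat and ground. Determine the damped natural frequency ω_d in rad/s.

12.3 rad/s

Parallel springs add: k_eq = 4210 + 5940 = 10150 N/m.
ω_n = √(k_eq/m) = √(10150/62.6) = 12.73 rad/s.
Critical damping c_c = 2√(k_eq·m) = 2√(10150 × 62.6) = 1594 N·s/m, so ζ = c/c_c = 425/1594 = 0.2666.
ω_d = ω_n√(1 − ζ²) = 12.73 × √(1 − 0.0711) = 12.27 rad/s.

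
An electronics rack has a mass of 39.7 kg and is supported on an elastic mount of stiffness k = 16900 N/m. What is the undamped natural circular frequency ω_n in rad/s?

20.6 rad/s

ω_n = √(k/m) = √(16900/39.7) = √425.7 = 20.63 rad/s.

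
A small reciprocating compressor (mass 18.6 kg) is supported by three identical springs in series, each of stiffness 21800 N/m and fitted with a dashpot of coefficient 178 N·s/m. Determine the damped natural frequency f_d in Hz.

3.05 Hz

Series springs: 1/k_eq = 3/21800, so k_eq = 21800/3 = 7267 N/m.
ω_n = √(k_eq/m) = √(7267/18.6) = 19.77 rad/s.
Critical damping c_c = 2√(k_eq·m) = 2√(7267 × 18.6) = 735.3 N·s/m, so ζ = c/c_c = 178/735.3 = 0.2421.
ω_d = ω_n√(1 − ζ²) = 19.77 × √(1 − 0.0586) = 19.18 rad/s.
f_d = ω_d/(2π) = 3.052 Hz.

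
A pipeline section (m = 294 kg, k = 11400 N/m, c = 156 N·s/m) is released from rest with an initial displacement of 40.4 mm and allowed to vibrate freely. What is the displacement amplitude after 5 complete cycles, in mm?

10.6 mm

ζ = c/(2√(km)) = 156/(2√(11400 × 294)) = 156/3661 = 0.04261.
Logarithmic decrement δ = 2πζ/√(1 − ζ²) = 2π × 0.04261/√(1 − 0.00182) = 0.2679.
After n cycles, x_n/x₀ = e^(−nδ), so x_5 = 40.4 × e^(−5 × 0.2679) = 40.4 × 0.2619 = 10.58 mm.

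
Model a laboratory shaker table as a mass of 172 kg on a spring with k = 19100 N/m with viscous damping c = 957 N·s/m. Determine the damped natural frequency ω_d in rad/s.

ω_n = √(k/m) = √(19100/172) = 10.54 rad/s.
Critical damping c_c = 2√(k·m) = 2√(19100 × 172) = 3625 N·s/m, so ζ = c/c_c = 957/3625 = 0.2640.
ω_d = ω_n√(1 − ζ²) = 10.54 × √(1 − 0.0697) = 10.16 rad/s.

10.2 rad/s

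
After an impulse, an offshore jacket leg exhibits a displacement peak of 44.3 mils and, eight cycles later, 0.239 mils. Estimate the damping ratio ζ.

0.103

Logarithmic decrement δ = (1/n)·ln(x₀/x_n) = (1/8)·ln(44.3/0.239) = (1/8)·ln(185.4) = 0.6528.
ζ = δ/√(4π² + δ²) = 0.6528/√(39.48 + 0.426) = 0.6528/6.317 = 0.1033.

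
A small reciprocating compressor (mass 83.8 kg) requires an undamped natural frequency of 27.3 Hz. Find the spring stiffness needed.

ω_n = 2πf_n = 2π × 27.3 = 171.5 rad/s.
k = m·ω_n² = 83.8 × 171.5² = 83.8 × 29420 = 2466000 N/m.

2470000 N/m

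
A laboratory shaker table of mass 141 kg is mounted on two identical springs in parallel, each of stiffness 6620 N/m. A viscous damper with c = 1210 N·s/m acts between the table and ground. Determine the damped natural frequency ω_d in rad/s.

8.69 rad/s

Parallel springs add: k_eq = 2 × 6620 = 13240 N/m.
ω_n = √(k_eq/m) = √(13240/141) = 9.690 rad/s.
Critical damping c_c = 2√(k_eq·m) = 2√(13240 × 141) = 2733 N·s/m, so ζ = c/c_c = 1210/2733 = 0.4428.
ω_d = ω_n√(1 − ζ²) = 9.690 × √(1 − 0.196) = 8.688 rad/s.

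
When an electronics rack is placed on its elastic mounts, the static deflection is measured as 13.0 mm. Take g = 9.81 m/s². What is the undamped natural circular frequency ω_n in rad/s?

27.5 rad/s

ω_n = √(g/δ_st) = √(9.81/0.0130) = √754.6 = 27.47 rad/s.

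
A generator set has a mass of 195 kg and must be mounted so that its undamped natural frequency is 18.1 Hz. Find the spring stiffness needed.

ω_n = 2πf_n = 2π × 18.1 = 113.7 rad/s.
k = m·ω_n² = 195 × 113.7² = 195 × 12930 = 2522000 N/m.

2520000 N/m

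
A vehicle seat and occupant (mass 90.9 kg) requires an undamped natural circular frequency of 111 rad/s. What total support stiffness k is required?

k = m·ω_n² = 90.9 × 111.0² = 90.9 × 12320 = 1120000 N/m.

1120000 N/m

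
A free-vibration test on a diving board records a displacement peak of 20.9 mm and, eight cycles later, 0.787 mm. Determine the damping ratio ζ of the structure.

Logarithmic decrement δ = (1/n)·ln(x₀/x_n) = (1/8)·ln(20.9/0.787) = (1/8)·ln(26.56) = 0.4099.
ζ = δ/√(4π² + δ²) = 0.4099/√(39.48 + 0.168) = 0.4099/6.297 = 0.06510.

0.0651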